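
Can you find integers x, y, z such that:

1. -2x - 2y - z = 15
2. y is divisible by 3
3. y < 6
Yes

Take x = 0, y = 0, z = -15. Substituting into each constraint:
  (1) -2(0) - 2(0) + 15 = 15 ✓
  (2) 0 = 3 × 0, remainder 0 ✓
  (3) 0 < 6 ✓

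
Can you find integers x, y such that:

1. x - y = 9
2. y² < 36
Yes

Take x = 9, y = 0. Substituting into each constraint:
  (1) 9 + 0 = 9 ✓
  (2) y² = (0)² = 0, and 0 < 36 ✓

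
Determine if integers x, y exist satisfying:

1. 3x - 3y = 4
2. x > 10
No

Even the single constraint (3x - 3y = 4) is infeasible over the integers.

  - 3x - 3y = 4: every term on the left is divisible by 3, so the LHS ≡ 0 (mod 3), but the RHS 4 is not — no integer solution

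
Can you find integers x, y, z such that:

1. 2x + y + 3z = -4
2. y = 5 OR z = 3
Yes

Take x = 0, y = -13, z = 3. Substituting into each constraint:
  (1) 2(0) + (-13) + 3(3) = -4 ✓
  (2) z = 3, target 3 ✓ (second branch holds)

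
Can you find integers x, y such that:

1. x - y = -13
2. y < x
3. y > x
No

A contradictory subset is {x - y = -13, y < x}. No integer assignment can satisfy these jointly:

  - x - y = -13: is a linear equation tying the variables together
  - y < x: bounds one variable relative to another variable

From the equation, x − y = -13, i.e. x − y = -13; but x > y requires x − y ≥ 1. Contradiction.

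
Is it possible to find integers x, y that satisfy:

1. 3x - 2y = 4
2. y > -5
Yes

Take x = 0, y = -2. Substituting into each constraint:
  (1) 3(0) - 2(-2) = 4 ✓
  (2) -2 > -5 ✓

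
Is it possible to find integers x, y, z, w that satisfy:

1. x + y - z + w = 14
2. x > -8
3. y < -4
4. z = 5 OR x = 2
Yes

Take x = 2, y = -5, z = 0, w = 17. Substituting into each constraint:
  (1) 2 + (-5) + 0 + 17 = 14 ✓
  (2) 2 > -8 ✓
  (3) -5 < -4 ✓
  (4) x = 2, target 2 ✓ (second branch holds)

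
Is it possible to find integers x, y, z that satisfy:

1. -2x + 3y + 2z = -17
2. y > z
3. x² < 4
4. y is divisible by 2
No

A contradictory subset is {-2x + 3y + 2z = -17, y is divisible by 2}. No integer assignment can satisfy these jointly:

  - -2x + 3y + 2z = -17: is a linear equation tying the variables together
  - y is divisible by 2: restricts y to multiples of 2

Modular obstruction: writing y = 2y', every remaining term of the linear equation is divisible by 2, so the left side is ≡ 0 (mod 2); but the right side -17 ≡ 1 (mod 2). No integers can satisfy it.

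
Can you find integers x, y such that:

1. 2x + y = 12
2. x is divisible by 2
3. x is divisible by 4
Yes

Take x = 0, y = 12. Substituting into each constraint:
  (1) 2(0) + 12 = 12 ✓
  (2) 0 = 2 × 0, remainder 0 ✓
  (3) 0 = 4 × 0, remainder 0 ✓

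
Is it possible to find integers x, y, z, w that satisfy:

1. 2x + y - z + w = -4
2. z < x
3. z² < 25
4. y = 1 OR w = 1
Yes

Take x = 0, y = 1, z = -1, w = -6. Substituting into each constraint:
  (1) 2(0) + 1 + 1 + (-6) = -4 ✓
  (2) -1 < 0 ✓
  (3) z² = (-1)² = 1, and 1 < 25 ✓
  (4) y = 1, target 1 ✓ (first branch holds)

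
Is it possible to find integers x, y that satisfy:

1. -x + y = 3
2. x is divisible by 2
Yes

Take x = 0, y = 3. Substituting into each constraint:
  (1) 0 + 3 = 3 ✓
  (2) 0 = 2 × 0, remainder 0 ✓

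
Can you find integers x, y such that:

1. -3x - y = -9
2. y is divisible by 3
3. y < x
Yes

Take x = 3, y = 0. Substituting into each constraint:
  (1) -3(3) + 0 = -9 ✓
  (2) 0 = 3 × 0, remainder 0 ✓
  (3) 0 < 3 ✓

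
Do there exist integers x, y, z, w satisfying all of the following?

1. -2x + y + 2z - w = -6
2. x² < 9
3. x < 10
Yes

Take x = 0, y = 0, z = 0, w = 6. Substituting into each constraint:
  (1) -2(0) + 0 + 2(0) + (-6) = -6 ✓
  (2) x² = (0)² = 0, and 0 < 9 ✓
  (3) 0 < 10 ✓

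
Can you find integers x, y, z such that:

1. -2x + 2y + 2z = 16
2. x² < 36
Yes

Take x = 0, y = 8, z = 0. Substituting into each constraint:
  (1) -2(0) + 2(8) + 2(0) = 16 ✓
  (2) x² = (0)² = 0, and 0 < 36 ✓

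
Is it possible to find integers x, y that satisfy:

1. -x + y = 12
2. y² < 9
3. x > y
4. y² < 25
No

A contradictory subset is {-x + y = 12, x > y}. No integer assignment can satisfy these jointly:

  - -x + y = 12: is a linear equation tying the variables together
  - x > y: bounds one variable relative to another variable

From the equation, x − y = -12, i.e. x − y = -12; but x > y requires x − y ≥ 1. Contradiction.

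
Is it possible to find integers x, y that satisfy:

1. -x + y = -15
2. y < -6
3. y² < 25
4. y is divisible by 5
No

A contradictory subset is {y < -6, y² < 25}. No integer assignment can satisfy these jointly:

  - y < -6: bounds one variable relative to a constant
  - y² < 25: restricts y to |y| ≤ 4

Direct contradiction: the bounds on y require y ≥ -4 and y ≤ -7 simultaneously, which is empty.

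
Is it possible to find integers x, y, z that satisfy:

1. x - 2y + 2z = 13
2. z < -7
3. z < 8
Yes

Take x = 1, y = -14, z = -8. Substituting into each constraint:
  (1) 1 - 2(-14) + 2(-8) = 13 ✓
  (2) -8 < -7 ✓
  (3) -8 < 8 ✓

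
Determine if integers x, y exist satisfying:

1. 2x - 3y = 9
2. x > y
Yes

Take x = 0, y = -3. Substituting into each constraint:
  (1) 2(0) - 3(-3) = 9 ✓
  (2) 0 > -3 ✓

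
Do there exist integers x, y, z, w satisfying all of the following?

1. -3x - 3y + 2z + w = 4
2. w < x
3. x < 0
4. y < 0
Yes

Take x = -1, y = -1, z = 0, w = -2. Substituting into each constraint:
  (1) -3(-1) - 3(-1) + 2(0) + (-2) = 4 ✓
  (2) -2 < -1 ✓
  (3) -1 < 0 ✓
  (4) -1 < 0 ✓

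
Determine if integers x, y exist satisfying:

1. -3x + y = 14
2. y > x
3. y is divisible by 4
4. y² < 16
No

A contradictory subset is {-3x + y = 14, y is divisible by 4, y² < 16}. No integer assignment can satisfy these jointly:

  - -3x + y = 14: is a linear equation tying the variables together
  - y is divisible by 4: restricts y to multiples of 4
  - y² < 16: restricts y to |y| ≤ 3

The bounds confine y to {0} with 4 | y. For each value, substitute into the equation:
  • y = 0: the equation gives -3x = 14, so x would not be an integer.
Every case fails, so no integer solution exists.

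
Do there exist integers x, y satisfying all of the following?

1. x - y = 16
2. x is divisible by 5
Yes

Take x = 0, y = -16. Substituting into each constraint:
  (1) 0 + 16 = 16 ✓
  (2) 0 = 5 × 0, remainder 0 ✓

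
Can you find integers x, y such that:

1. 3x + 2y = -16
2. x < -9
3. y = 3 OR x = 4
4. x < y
No

A contradictory subset is {3x + 2y = -16, x < -9, y = 3 OR x = 4}. No integer assignment can satisfy these jointly:

  - 3x + 2y = -16: is a linear equation tying the variables together
  - x < -9: bounds one variable relative to a constant
  - y = 3 OR x = 4: forces a choice: either y = 3 or x = 4

Split on the disjunction (y = 3 OR x = 4):
  • If y = 3: with y = 3, every remaining term of the linear equation is divisible by 3, so the left side is ≡ 0 (mod 3); but the right side -22 ≡ 2 (mod 3). No integers can satisfy it.
  • If x = 4: this contradicts the bound x ≤ -10.
Both branches are infeasible, so the system has no integer solution.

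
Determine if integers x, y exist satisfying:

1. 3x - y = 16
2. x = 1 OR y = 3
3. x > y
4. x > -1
Yes

Take x = 1, y = -13. Substituting into each constraint:
  (1) 3(1) + 13 = 16 ✓
  (2) x = 1, target 1 ✓ (first branch holds)
  (3) 1 > -13 ✓
  (4) 1 > -1 ✓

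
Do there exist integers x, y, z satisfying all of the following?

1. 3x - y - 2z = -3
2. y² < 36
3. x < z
Yes

Take x = -1, y = 0, z = 0. Substituting into each constraint:
  (1) 3(-1) + 0 - 2(0) = -3 ✓
  (2) y² = (0)² = 0, and 0 < 36 ✓
  (3) -1 < 0 ✓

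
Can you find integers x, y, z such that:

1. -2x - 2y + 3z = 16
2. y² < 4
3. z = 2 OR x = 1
Yes

Take x = -4, y = -1, z = 2. Substituting into each constraint:
  (1) -2(-4) - 2(-1) + 3(2) = 16 ✓
  (2) y² = (-1)² = 1, and 1 < 4 ✓
  (3) z = 2, target 2 ✓ (first branch holds)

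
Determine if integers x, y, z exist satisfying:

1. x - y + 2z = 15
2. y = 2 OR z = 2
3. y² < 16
Yes

Take x = 11, y = 0, z = 2. Substituting into each constraint:
  (1) 11 + 0 + 2(2) = 15 ✓
  (2) z = 2, target 2 ✓ (second branch holds)
  (3) y² = (0)² = 0, and 0 < 16 ✓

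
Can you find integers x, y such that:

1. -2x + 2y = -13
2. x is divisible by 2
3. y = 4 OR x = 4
No

Even the single constraint (-2x + 2y = -13) is infeasible over the integers.

  - -2x + 2y = -13: every term on the left is divisible by 2, so the LHS ≡ 0 (mod 2), but the RHS -13 is not — no integer solution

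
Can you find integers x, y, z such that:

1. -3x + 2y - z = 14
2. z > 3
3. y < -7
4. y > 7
No

A contradictory subset is {y < -7, y > 7}. No integer assignment can satisfy these jointly:

  - y < -7: bounds one variable relative to a constant
  - y > 7: bounds one variable relative to a constant

Direct contradiction: the bounds on y require y ≥ 8 and y ≤ -8 simultaneously, which is empty.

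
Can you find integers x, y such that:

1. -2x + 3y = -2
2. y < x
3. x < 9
Yes

Take x = 1, y = 0. Substituting into each constraint:
  (1) -2(1) + 3(0) = -2 ✓
  (2) 0 < 1 ✓
  (3) 1 < 9 ✓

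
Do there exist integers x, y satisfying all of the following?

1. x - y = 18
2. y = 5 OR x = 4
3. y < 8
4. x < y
No

A contradictory subset is {x - y = 18, x < y}. No integer assignment can satisfy these jointly:

  - x - y = 18: is a linear equation tying the variables together
  - x < y: bounds one variable relative to another variable

From the equation, x − y = 18, i.e. y − x = -18; but y > x requires y − x ≥ 1. Contradiction.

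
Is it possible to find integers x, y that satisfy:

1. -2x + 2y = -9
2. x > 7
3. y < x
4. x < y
No

Even the single constraint (-2x + 2y = -9) is infeasible over the integers.

  - -2x + 2y = -9: every term on the left is divisible by 2, so the LHS ≡ 0 (mod 2), but the RHS -9 is not — no integer solution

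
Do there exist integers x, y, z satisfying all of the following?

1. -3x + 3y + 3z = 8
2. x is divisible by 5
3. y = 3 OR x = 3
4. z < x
No

Even the single constraint (-3x + 3y + 3z = 8) is infeasible over the integers.

  - -3x + 3y + 3z = 8: every term on the left is divisible by 3, so the LHS ≡ 0 (mod 3), but the RHS 8 is not — no integer solution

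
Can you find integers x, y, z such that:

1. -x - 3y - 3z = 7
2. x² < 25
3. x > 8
No

A contradictory subset is {x² < 25, x > 8}. No integer assignment can satisfy these jointly:

  - x² < 25: restricts x to |x| ≤ 4
  - x > 8: bounds one variable relative to a constant

Direct contradiction: the bounds on x require x ≥ 9 and x ≤ 4 simultaneously, which is empty.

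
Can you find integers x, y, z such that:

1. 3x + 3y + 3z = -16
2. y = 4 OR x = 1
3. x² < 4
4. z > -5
No

Even the single constraint (3x + 3y + 3z = -16) is infeasible over the integers.

  - 3x + 3y + 3z = -16: every term on the left is divisible by 3, so the LHS ≡ 0 (mod 3), but the RHS -16 is not — no integer solution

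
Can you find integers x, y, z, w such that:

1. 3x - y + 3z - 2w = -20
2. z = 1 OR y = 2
Yes

Take x = -6, y = 2, z = 0, w = 0. Substituting into each constraint:
  (1) 3(-6) + (-2) + 3(0) - 2(0) = -20 ✓
  (2) y = 2, target 2 ✓ (second branch holds)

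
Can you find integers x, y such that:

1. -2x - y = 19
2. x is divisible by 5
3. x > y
Yes

Take x = 0, y = -19. Substituting into each constraint:
  (1) -2(0) + 19 = 19 ✓
  (2) 0 = 5 × 0, remainder 0 ✓
  (3) 0 > -19 ✓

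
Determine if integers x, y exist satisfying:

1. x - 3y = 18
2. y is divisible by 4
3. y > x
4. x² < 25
No

A contradictory subset is {x - 3y = 18, y > x, x² < 25}. No integer assignment can satisfy these jointly:

  - x - 3y = 18: is a linear equation tying the variables together
  - y > x: bounds one variable relative to another variable
  - x² < 25: restricts x to |x| ≤ 4

Propagating the comparison: y > x and x ≥ -4 give y ≥ -3. Range argument: with x ∈ [-4, 4], y ∈ [-3, ∞], the left side of the equation is at most 13, but the right side is 18 > 13. No integer solution exists.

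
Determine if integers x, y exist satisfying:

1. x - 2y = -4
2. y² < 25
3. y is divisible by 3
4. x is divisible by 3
No

A contradictory subset is {x - 2y = -4, y is divisible by 3, x is divisible by 3}. No integer assignment can satisfy these jointly:

  - x - 2y = -4: is a linear equation tying the variables together
  - y is divisible by 3: restricts y to multiples of 3
  - x is divisible by 3: restricts x to multiples of 3

Modular obstruction: writing x = 3x' and writing y = 3y', every remaining term of the linear equation is divisible by 3, so the left side is ≡ 0 (mod 3); but the right side -4 ≡ 2 (mod 3). No integers can satisfy it.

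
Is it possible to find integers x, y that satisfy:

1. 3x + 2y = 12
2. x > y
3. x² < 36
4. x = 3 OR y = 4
No

A contradictory subset is {3x + 2y = 12, x > y, x = 3 OR y = 4}. No integer assignment can satisfy these jointly:

  - 3x + 2y = 12: is a linear equation tying the variables together
  - x > y: bounds one variable relative to another variable
  - x = 3 OR y = 4: forces a choice: either x = 3 or y = 4

Split on the disjunction (x = 3 OR y = 4):
  • If x = 3: with x = 3, every remaining term of the linear equation is divisible by 2, so the left side is ≡ 0 (mod 2); but the right side 3 ≡ 1 (mod 2). No integers can satisfy it.
  • If y = 4: with y = 4, every remaining term of the linear equation is divisible by 3, so the left side is ≡ 0 (mod 3); but the right side 4 ≡ 1 (mod 3). No integers can satisfy it.
Both branches are infeasible, so the system has no integer solution.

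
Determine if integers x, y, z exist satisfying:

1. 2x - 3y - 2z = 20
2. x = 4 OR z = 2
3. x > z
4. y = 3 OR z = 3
Yes

Take x = 4, y = -6, z = 3. Substituting into each constraint:
  (1) 2(4) - 3(-6) - 2(3) = 20 ✓
  (2) x = 4, target 4 ✓ (first branch holds)
  (3) 4 > 3 ✓
  (4) z = 3, target 3 ✓ (second branch holds)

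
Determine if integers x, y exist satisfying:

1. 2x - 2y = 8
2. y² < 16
Yes

Take x = 4, y = 0. Substituting into each constraint:
  (1) 2(4) - 2(0) = 8 ✓
  (2) y² = (0)² = 0, and 0 < 16 ✓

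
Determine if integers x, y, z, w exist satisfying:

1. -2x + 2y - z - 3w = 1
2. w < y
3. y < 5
Yes

Take x = 0, y = 1, z = 1, w = 0. Substituting into each constraint:
  (1) -2(0) + 2(1) + (-1) - 3(0) = 1 ✓
  (2) 0 < 1 ✓
  (3) 1 < 5 ✓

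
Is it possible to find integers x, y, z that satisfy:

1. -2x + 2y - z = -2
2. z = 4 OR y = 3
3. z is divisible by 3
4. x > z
Yes

Take x = 4, y = 3, z = 0. Substituting into each constraint:
  (1) -2(4) + 2(3) + 0 = -2 ✓
  (2) y = 3, target 3 ✓ (second branch holds)
  (3) 0 = 3 × 0, remainder 0 ✓
  (4) 4 > 0 ✓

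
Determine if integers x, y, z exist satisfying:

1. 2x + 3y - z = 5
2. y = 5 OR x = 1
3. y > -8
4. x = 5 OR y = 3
Yes

Take x = 1, y = 3, z = 6. Substituting into each constraint:
  (1) 2(1) + 3(3) + (-6) = 5 ✓
  (2) x = 1, target 1 ✓ (second branch holds)
  (3) 3 > -8 ✓
  (4) y = 3, target 3 ✓ (second branch holds)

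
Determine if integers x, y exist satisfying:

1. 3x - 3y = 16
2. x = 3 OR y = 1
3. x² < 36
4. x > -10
No

Even the single constraint (3x - 3y = 16) is infeasible over the integers.

  - 3x - 3y = 16: every term on the left is divisible by 3, so the LHS ≡ 0 (mod 3), but the RHS 16 is not — no integer solution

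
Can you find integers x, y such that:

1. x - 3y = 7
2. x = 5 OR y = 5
Yes

Take x = 22, y = 5. Substituting into each constraint:
  (1) 22 - 3(5) = 7 ✓
  (2) y = 5, target 5 ✓ (second branch holds)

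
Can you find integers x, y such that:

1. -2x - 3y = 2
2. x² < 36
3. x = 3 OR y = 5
No

A contradictory subset is {-2x - 3y = 2, x = 3 OR y = 5}. No integer assignment can satisfy these jointly:

  - -2x - 3y = 2: is a linear equation tying the variables together
  - x = 3 OR y = 5: forces a choice: either x = 3 or y = 5

Split on the disjunction (x = 3 OR y = 5):
  • If x = 3: with x = 3, every remaining term of the linear equation is divisible by 3, so the left side is ≡ 0 (mod 3); but the right side 8 ≡ 2 (mod 3). No integers can satisfy it.
  • If y = 5: with y = 5, every remaining term of the linear equation is divisible by 2, so the left side is ≡ 0 (mod 2); but the right side 17 ≡ 1 (mod 2). No integers can satisfy it.
Both branches are infeasible, so the system has no integer solution.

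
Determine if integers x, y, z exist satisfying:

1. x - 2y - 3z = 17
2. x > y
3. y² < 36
Yes

Take x = 0, y = -1, z = -5. Substituting into each constraint:
  (1) 0 - 2(-1) - 3(-5) = 17 ✓
  (2) 0 > -1 ✓
  (3) y² = (-1)² = 1, and 1 < 36 ✓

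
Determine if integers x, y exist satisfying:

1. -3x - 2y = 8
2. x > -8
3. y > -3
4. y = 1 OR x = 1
No

A contradictory subset is {-3x - 2y = 8, y > -3, y = 1 OR x = 1}. No integer assignment can satisfy these jointly:

  - -3x - 2y = 8: is a linear equation tying the variables together
  - y > -3: bounds one variable relative to a constant
  - y = 1 OR x = 1: forces a choice: either y = 1 or x = 1

Split on the disjunction (y = 1 OR x = 1):
  • If y = 1: with y = 1, every remaining term of the linear equation is divisible by 3, so the left side is ≡ 0 (mod 3); but the right side 10 ≡ 1 (mod 3). No integers can satisfy it.
  • If x = 1: with x = 1, every remaining term of the linear equation is divisible by 2, so the left side is ≡ 0 (mod 2); but the right side 11 ≡ 1 (mod 2). No integers can satisfy it.
Both branches are infeasible, so the system has no integer solution.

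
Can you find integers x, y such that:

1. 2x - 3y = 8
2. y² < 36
Yes

Take x = 1, y = -2. Substituting into each constraint:
  (1) 2(1) - 3(-2) = 8 ✓
  (2) y² = (-2)² = 4, and 4 < 36 ✓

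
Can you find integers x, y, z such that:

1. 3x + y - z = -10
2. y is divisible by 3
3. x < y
Yes

Take x = -1, y = 0, z = 7. Substituting into each constraint:
  (1) 3(-1) + 0 + (-7) = -10 ✓
  (2) 0 = 3 × 0, remainder 0 ✓
  (3) -1 < 0 ✓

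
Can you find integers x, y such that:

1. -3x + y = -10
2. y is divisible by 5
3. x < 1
Yes

Take x = 0, y = -10. Substituting into each constraint:
  (1) -3(0) + (-10) = -10 ✓
  (2) -10 = 5 × -2, remainder 0 ✓
  (3) 0 < 1 ✓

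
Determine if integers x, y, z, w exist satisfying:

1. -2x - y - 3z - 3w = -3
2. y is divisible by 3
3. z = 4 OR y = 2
Yes

Take x = 0, y = 0, z = 4, w = -3. Substituting into each constraint:
  (1) -2(0) + 0 - 3(4) - 3(-3) = -3 ✓
  (2) 0 = 3 × 0, remainder 0 ✓
  (3) z = 4, target 4 ✓ (first branch holds)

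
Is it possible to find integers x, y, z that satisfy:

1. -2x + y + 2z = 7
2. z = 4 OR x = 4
Yes

Take x = 0, y = -1, z = 4. Substituting into each constraint:
  (1) -2(0) + (-1) + 2(4) = 7 ✓
  (2) z = 4, target 4 ✓ (first branch holds)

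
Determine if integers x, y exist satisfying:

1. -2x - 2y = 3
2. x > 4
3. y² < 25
No

Even the single constraint (-2x - 2y = 3) is infeasible over the integers.

  - -2x - 2y = 3: every term on the left is divisible by 2, so the LHS ≡ 0 (mod 2), but the RHS 3 is not — no integer solution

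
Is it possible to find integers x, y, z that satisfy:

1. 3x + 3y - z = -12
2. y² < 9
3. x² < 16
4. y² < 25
Yes

Take x = 0, y = 2, z = 18. Substituting into each constraint:
  (1) 3(0) + 3(2) + (-18) = -12 ✓
  (2) y² = (2)² = 4, and 4 < 9 ✓
  (3) x² = (0)² = 0, and 0 < 16 ✓
  (4) y² = (2)² = 4, and 4 < 25 ✓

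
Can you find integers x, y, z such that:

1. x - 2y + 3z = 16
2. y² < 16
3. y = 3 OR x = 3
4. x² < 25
Yes

Take x = -2, y = 3, z = 8. Substituting into each constraint:
  (1) (-2) - 2(3) + 3(8) = 16 ✓
  (2) y² = (3)² = 9, and 9 < 16 ✓
  (3) y = 3, target 3 ✓ (first branch holds)
  (4) x² = (-2)² = 4, and 4 < 25 ✓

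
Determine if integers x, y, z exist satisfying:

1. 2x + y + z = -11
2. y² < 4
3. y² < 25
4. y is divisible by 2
Yes

Take x = -6, y = 0, z = 1. Substituting into each constraint:
  (1) 2(-6) + 0 + 1 = -11 ✓
  (2) y² = (0)² = 0, and 0 < 4 ✓
  (3) y² = (0)² = 0, and 0 < 25 ✓
  (4) 0 = 2 × 0, remainder 0 ✓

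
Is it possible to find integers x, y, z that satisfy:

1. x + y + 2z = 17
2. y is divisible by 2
Yes

Take x = 17, y = 0, z = 0. Substituting into each constraint:
  (1) 17 + 0 + 2(0) = 17 ✓
  (2) 0 = 2 × 0, remainder 0 ✓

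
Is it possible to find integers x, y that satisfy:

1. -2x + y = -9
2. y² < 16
Yes

Take x = 4, y = -1. Substituting into each constraint:
  (1) -2(4) + (-1) = -9 ✓
  (2) y² = (-1)² = 1, and 1 < 16 ✓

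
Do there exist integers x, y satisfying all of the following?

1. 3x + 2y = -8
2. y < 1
Yes

Take x = -2, y = -1. Substituting into each constraint:
  (1) 3(-2) + 2(-1) = -8 ✓
  (2) -1 < 1 ✓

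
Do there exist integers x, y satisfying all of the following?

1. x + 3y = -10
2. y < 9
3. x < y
Yes

Take x = -4, y = -2. Substituting into each constraint:
  (1) (-4) + 3(-2) = -10 ✓
  (2) -2 < 9 ✓
  (3) -4 < -2 ✓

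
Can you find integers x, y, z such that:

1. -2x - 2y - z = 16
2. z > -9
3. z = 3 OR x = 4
Yes

Take x = 4, y = -8, z = -8. Substituting into each constraint:
  (1) -2(4) - 2(-8) + 8 = 16 ✓
  (2) -8 > -9 ✓
  (3) x = 4, target 4 ✓ (second branch holds)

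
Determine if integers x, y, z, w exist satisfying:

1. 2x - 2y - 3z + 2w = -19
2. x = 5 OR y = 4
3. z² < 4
Yes

Take x = 5, y = 0, z = 1, w = -13. Substituting into each constraint:
  (1) 2(5) - 2(0) - 3(1) + 2(-13) = -19 ✓
  (2) x = 5, target 5 ✓ (first branch holds)
  (3) z² = (1)² = 1, and 1 < 4 ✓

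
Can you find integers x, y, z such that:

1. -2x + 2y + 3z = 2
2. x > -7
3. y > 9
Yes

Take x = 9, y = 10, z = 0. Substituting into each constraint:
  (1) -2(9) + 2(10) + 3(0) = 2 ✓
  (2) 9 > -7 ✓
  (3) 10 > 9 ✓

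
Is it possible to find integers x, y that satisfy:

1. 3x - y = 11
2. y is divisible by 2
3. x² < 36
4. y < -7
Yes

Take x = 1, y = -8. Substituting into each constraint:
  (1) 3(1) + 8 = 11 ✓
  (2) -8 = 2 × -4, remainder 0 ✓
  (3) x² = (1)² = 1, and 1 < 36 ✓
  (4) -8 < -7 ✓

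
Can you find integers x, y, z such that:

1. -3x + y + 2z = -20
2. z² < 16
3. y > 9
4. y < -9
No

A contradictory subset is {y > 9, y < -9}. No integer assignment can satisfy these jointly:

  - y > 9: bounds one variable relative to a constant
  - y < -9: bounds one variable relative to a constant

Direct contradiction: the bounds on y require y ≥ 10 and y ≤ -10 simultaneously, which is empty.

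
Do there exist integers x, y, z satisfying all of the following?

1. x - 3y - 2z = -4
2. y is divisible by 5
Yes

Take x = -4, y = 0, z = 0. Substituting into each constraint:
  (1) (-4) - 3(0) - 2(0) = -4 ✓
  (2) 0 = 5 × 0, remainder 0 ✓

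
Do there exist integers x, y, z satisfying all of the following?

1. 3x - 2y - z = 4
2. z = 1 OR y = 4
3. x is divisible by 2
Yes

Take x = 6, y = 4, z = 6. Substituting into each constraint:
  (1) 3(6) - 2(4) + (-6) = 4 ✓
  (2) y = 4, target 4 ✓ (second branch holds)
  (3) 6 = 2 × 3, remainder 0 ✓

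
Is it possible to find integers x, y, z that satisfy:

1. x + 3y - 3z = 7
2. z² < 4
Yes

Take x = 1, y = 2, z = 0. Substituting into each constraint:
  (1) 1 + 3(2) - 3(0) = 7 ✓
  (2) z² = (0)² = 0, and 0 < 4 ✓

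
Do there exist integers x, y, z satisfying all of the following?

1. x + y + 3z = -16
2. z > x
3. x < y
Yes

Take x = -4, y = -3, z = -3. Substituting into each constraint:
  (1) (-4) + (-3) + 3(-3) = -16 ✓
  (2) -3 > -4 ✓
  (3) -4 < -3 ✓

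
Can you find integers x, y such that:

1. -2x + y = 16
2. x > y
Yes

Take x = -17, y = -18. Substituting into each constraint:
  (1) -2(-17) + (-18) = 16 ✓
  (2) -17 > -18 ✓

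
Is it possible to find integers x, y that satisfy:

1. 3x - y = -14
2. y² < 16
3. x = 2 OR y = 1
No

The full constraint system is jointly infeasible over the integers. Each constraint and what it forces:

  - 3x - y = -14: is a linear equation tying the variables together
  - y² < 16: restricts y to |y| ≤ 3
  - x = 2 OR y = 1: forces a choice: either x = 2 or y = 1

Split on the disjunction (x = 2 OR y = 1):
  • If x = 2: the equation forces y = 20, but y² < 16 requires |y| ≤ 3.
  • If y = 1: with y = 1, every remaining term of the linear equation is divisible by 3, so the left side is ≡ 0 (mod 3); but the right side -13 ≡ 2 (mod 3). No integers can satisfy it.
Both branches are infeasible, so the system has no integer solution.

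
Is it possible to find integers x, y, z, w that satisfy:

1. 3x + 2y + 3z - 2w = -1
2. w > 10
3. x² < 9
Yes

Take x = 0, y = 0, z = 7, w = 11. Substituting into each constraint:
  (1) 3(0) + 2(0) + 3(7) - 2(11) = -1 ✓
  (2) 11 > 10 ✓
  (3) x² = (0)² = 0, and 0 < 9 ✓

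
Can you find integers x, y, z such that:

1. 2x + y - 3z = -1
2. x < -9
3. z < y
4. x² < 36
No

A contradictory subset is {x < -9, x² < 36}. No integer assignment can satisfy these jointly:

  - x < -9: bounds one variable relative to a constant
  - x² < 36: restricts x to |x| ≤ 5

Direct contradiction: the bounds on x require x ≥ -5 and x ≤ -10 simultaneously, which is empty.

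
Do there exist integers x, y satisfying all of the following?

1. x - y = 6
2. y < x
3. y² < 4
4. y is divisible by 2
Yes

Take x = 6, y = 0. Substituting into each constraint:
  (1) 6 + 0 = 6 ✓
  (2) 0 < 6 ✓
  (3) y² = (0)² = 0, and 0 < 4 ✓
  (4) 0 = 2 × 0, remainder 0 ✓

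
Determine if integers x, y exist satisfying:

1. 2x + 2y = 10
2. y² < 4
Yes

Take x = 5, y = 0. Substituting into each constraint:
  (1) 2(5) + 2(0) = 10 ✓
  (2) y² = (0)² = 0, and 0 < 4 ✓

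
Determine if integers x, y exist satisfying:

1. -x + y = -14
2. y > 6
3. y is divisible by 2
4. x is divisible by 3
Yes

Take x = 24, y = 10. Substituting into each constraint:
  (1) (-24) + 10 = -14 ✓
  (2) 10 > 6 ✓
  (3) 10 = 2 × 5, remainder 0 ✓
  (4) 24 = 3 × 8, remainder 0 ✓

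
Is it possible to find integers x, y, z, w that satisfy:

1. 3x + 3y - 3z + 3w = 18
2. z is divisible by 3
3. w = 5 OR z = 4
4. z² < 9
Yes

Take x = 0, y = 1, z = 0, w = 5. Substituting into each constraint:
  (1) 3(0) + 3(1) - 3(0) + 3(5) = 18 ✓
  (2) 0 = 3 × 0, remainder 0 ✓
  (3) w = 5, target 5 ✓ (first branch holds)
  (4) z² = (0)² = 0, and 0 < 9 ✓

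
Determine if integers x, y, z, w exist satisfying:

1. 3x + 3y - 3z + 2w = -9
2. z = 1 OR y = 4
Yes

Take x = -2, y = 0, z = 1, w = 0. Substituting into each constraint:
  (1) 3(-2) + 3(0) - 3(1) + 2(0) = -9 ✓
  (2) z = 1, target 1 ✓ (first branch holds)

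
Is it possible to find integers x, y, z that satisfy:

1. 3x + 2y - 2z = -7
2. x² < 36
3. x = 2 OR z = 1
Yes

Take x = 3, y = -7, z = 1. Substituting into each constraint:
  (1) 3(3) + 2(-7) - 2(1) = -7 ✓
  (2) x² = (3)² = 9, and 9 < 36 ✓
  (3) z = 1, target 1 ✓ (second branch holds)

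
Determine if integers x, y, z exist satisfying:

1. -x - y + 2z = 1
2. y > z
Yes

Take x = -2, y = 1, z = 0. Substituting into each constraint:
  (1) 2 + (-1) + 2(0) = 1 ✓
  (2) 1 > 0 ✓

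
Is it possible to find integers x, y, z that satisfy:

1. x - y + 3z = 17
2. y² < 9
Yes

Take x = 17, y = 0, z = 0. Substituting into each constraint:
  (1) 17 + 0 + 3(0) = 17 ✓
  (2) y² = (0)² = 0, and 0 < 9 ✓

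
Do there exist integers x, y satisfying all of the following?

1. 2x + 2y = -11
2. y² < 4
No

Even the single constraint (2x + 2y = -11) is infeasible over the integers.

  - 2x + 2y = -11: every term on the left is divisible by 2, so the LHS ≡ 0 (mod 2), but the RHS -11 is not — no integer solution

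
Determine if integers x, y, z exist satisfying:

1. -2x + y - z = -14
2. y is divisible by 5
Yes

Take x = 0, y = 0, z = 14. Substituting into each constraint:
  (1) -2(0) + 0 + (-14) = -14 ✓
  (2) 0 = 5 × 0, remainder 0 ✓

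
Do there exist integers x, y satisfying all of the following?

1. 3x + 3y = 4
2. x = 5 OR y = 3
No

Even the single constraint (3x + 3y = 4) is infeasible over the integers.

  - 3x + 3y = 4: every term on the left is divisible by 3, so the LHS ≡ 0 (mod 3), but the RHS 4 is not — no integer solution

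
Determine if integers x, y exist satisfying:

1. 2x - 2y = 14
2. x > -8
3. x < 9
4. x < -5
Yes

Take x = -6, y = -13. Substituting into each constraint:
  (1) 2(-6) - 2(-13) = 14 ✓
  (2) -6 > -8 ✓
  (3) -6 < 9 ✓
  (4) -6 < -5 ✓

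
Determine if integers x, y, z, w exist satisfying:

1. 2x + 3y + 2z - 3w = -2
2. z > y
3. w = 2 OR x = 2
Yes

Take x = 1, y = 0, z = 1, w = 2. Substituting into each constraint:
  (1) 2(1) + 3(0) + 2(1) - 3(2) = -2 ✓
  (2) 1 > 0 ✓
  (3) w = 2, target 2 ✓ (first branch holds)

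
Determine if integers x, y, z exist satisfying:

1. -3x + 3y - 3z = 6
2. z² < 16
Yes

Take x = 0, y = 2, z = 0. Substituting into each constraint:
  (1) -3(0) + 3(2) - 3(0) = 6 ✓
  (2) z² = (0)² = 0, and 0 < 16 ✓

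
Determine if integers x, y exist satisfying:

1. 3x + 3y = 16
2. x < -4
No

Even the single constraint (3x + 3y = 16) is infeasible over the integers.

  - 3x + 3y = 16: every term on the left is divisible by 3, so the LHS ≡ 0 (mod 3), but the RHS 16 is not — no integer solution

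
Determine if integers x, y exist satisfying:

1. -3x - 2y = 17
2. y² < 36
Yes

Take x = -7, y = 2. Substituting into each constraint:
  (1) -3(-7) - 2(2) = 17 ✓
  (2) y² = (2)² = 4, and 4 < 36 ✓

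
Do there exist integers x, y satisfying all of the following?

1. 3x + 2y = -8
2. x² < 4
Yes

Take x = 0, y = -4. Substituting into each constraint:
  (1) 3(0) + 2(-4) = -8 ✓
  (2) x² = (0)² = 0, and 0 < 4 ✓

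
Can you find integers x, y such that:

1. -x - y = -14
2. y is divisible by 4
Yes

Take x = 14, y = 0. Substituting into each constraint:
  (1) (-14) + 0 = -14 ✓
  (2) 0 = 4 × 0, remainder 0 ✓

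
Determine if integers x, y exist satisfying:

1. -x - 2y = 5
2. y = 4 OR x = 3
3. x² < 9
No

The full constraint system is jointly infeasible over the integers. Each constraint and what it forces:

  - -x - 2y = 5: is a linear equation tying the variables together
  - y = 4 OR x = 3: forces a choice: either y = 4 or x = 3
  - x² < 9: restricts x to |x| ≤ 2

Split on the disjunction (y = 4 OR x = 3):
  • If y = 4: the equation forces x = -13, but x² < 9 requires |x| ≤ 2.
  • If x = 3: this contradicts x² < 9, which requires |x| ≤ 2.
Both branches are infeasible, so the system has no integer solution.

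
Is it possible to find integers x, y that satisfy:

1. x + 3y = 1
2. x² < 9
Yes

Take x = 1, y = 0. Substituting into each constraint:
  (1) 1 + 3(0) = 1 ✓
  (2) x² = (1)² = 1, and 1 < 9 ✓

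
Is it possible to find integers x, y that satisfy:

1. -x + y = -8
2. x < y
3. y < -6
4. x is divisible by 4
No

A contradictory subset is {-x + y = -8, x < y}. No integer assignment can satisfy these jointly:

  - -x + y = -8: is a linear equation tying the variables together
  - x < y: bounds one variable relative to another variable

From the equation, x − y = 8, i.e. y − x = -8; but y > x requires y − x ≥ 1. Contradiction.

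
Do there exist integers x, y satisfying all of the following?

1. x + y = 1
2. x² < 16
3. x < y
Yes

Take x = 0, y = 1. Substituting into each constraint:
  (1) 0 + 1 = 1 ✓
  (2) x² = (0)² = 0, and 0 < 16 ✓
  (3) 0 < 1 ✓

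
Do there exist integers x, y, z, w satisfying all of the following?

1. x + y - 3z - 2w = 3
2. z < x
Yes

Take x = 1, y = 0, z = 0, w = -1. Substituting into each constraint:
  (1) 1 + 0 - 3(0) - 2(-1) = 3 ✓
  (2) 0 < 1 ✓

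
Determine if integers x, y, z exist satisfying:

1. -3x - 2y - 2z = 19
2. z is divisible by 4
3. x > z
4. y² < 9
Yes

Take x = 43, y = 2, z = -76. Substituting into each constraint:
  (1) -3(43) - 2(2) - 2(-76) = 19 ✓
  (2) -76 = 4 × -19, remainder 0 ✓
  (3) 43 > -76 ✓
  (4) y² = (2)² = 4, and 4 < 9 ✓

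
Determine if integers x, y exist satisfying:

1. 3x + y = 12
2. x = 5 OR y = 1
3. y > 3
No

The full constraint system is jointly infeasible over the integers. Each constraint and what it forces:

  - 3x + y = 12: is a linear equation tying the variables together
  - x = 5 OR y = 1: forces a choice: either x = 5 or y = 1
  - y > 3: bounds one variable relative to a constant

Split on the disjunction (x = 5 OR y = 1):
  • If x = 5: the equation forces y = -3, which contradicts the bound y ≥ 4.
  • If y = 1: this contradicts the bound y ≥ 4.
Both branches are infeasible, so the system has no integer solution.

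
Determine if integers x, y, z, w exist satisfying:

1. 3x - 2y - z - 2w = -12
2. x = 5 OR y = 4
Yes

Take x = 0, y = 4, z = 0, w = 2. Substituting into each constraint:
  (1) 3(0) - 2(4) + 0 - 2(2) = -12 ✓
  (2) y = 4, target 4 ✓ (second branch holds)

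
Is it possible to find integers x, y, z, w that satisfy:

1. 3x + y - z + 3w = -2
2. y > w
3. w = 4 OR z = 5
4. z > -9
Yes

Take x = -7, y = 5, z = -2, w = 4. Substituting into each constraint:
  (1) 3(-7) + 5 + 2 + 3(4) = -2 ✓
  (2) 5 > 4 ✓
  (3) w = 4, target 4 ✓ (first branch holds)
  (4) -2 > -9 ✓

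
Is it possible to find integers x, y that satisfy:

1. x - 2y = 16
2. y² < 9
Yes

Take x = 16, y = 0. Substituting into each constraint:
  (1) 16 - 2(0) = 16 ✓
  (2) y² = (0)² = 0, and 0 < 9 ✓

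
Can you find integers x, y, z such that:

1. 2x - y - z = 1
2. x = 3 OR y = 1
Yes

Take x = 0, y = 1, z = -2. Substituting into each constraint:
  (1) 2(0) + (-1) + 2 = 1 ✓
  (2) y = 1, target 1 ✓ (second branch holds)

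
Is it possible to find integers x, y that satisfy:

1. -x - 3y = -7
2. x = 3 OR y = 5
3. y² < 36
Yes

Take x = -8, y = 5. Substituting into each constraint:
  (1) 8 - 3(5) = -7 ✓
  (2) y = 5, target 5 ✓ (second branch holds)
  (3) y² = (5)² = 25, and 25 < 36 ✓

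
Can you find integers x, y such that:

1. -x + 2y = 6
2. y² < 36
Yes

Take x = 0, y = 3. Substituting into each constraint:
  (1) 0 + 2(3) = 6 ✓
  (2) y² = (3)² = 9, and 9 < 36 ✓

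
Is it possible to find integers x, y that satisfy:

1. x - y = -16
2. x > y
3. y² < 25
No

A contradictory subset is {x - y = -16, x > y}. No integer assignment can satisfy these jointly:

  - x - y = -16: is a linear equation tying the variables together
  - x > y: bounds one variable relative to another variable

From the equation, x − y = -16, i.e. x − y = -16; but x > y requires x − y ≥ 1. Contradiction.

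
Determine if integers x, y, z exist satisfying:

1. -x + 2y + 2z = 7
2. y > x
Yes

Take x = -1, y = 0, z = 3. Substituting into each constraint:
  (1) 1 + 2(0) + 2(3) = 7 ✓
  (2) 0 > -1 ✓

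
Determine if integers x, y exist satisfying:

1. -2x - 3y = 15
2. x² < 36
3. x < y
No

The full constraint system is jointly infeasible over the integers. Each constraint and what it forces:

  - -2x - 3y = 15: is a linear equation tying the variables together
  - x² < 36: restricts x to |x| ≤ 5
  - x < y: bounds one variable relative to another variable

The bounds confine x to {-5, -4, -3, -2, -1, 0, 1, 2, 3, 4, 5}. For each value, substitute into the equation:
  • x = -5: the equation gives -3y = 5, so y would not be an integer.
  • x = -4: the equation gives -3y = 7, so y would not be an integer.
  • x = -3: the equation forces y = -3, but y > x fails since -3 ≤ -3.
  • x = -2: the equation gives -3y = 11, so y would not be an integer.
  • x = -1: the equation gives -3y = 13, so y would not be an integer.
  • x = 0: the equation forces y = -5, but y > x fails since -5 ≤ 0.
  • x = 1: the equation gives -3y = 17, so y would not be an integer.
  • x = 2: the equation gives -3y = 19, so y would not be an integer.
  • x = 3: the equation forces y = -7, but y > x fails since -7 ≤ 3.
  • x = 4: the equation gives -3y = 23, so y would not be an integer.
  • x = 5: the equation gives -3y = 25, so y would not be an integer.
Every case fails, so no integer solution exists.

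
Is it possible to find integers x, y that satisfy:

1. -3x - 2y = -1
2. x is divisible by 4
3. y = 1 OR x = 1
No

The full constraint system is jointly infeasible over the integers. Each constraint and what it forces:

  - -3x - 2y = -1: is a linear equation tying the variables together
  - x is divisible by 4: restricts x to multiples of 4
  - y = 1 OR x = 1: forces a choice: either y = 1 or x = 1

Modular obstruction: writing x = 4x', every remaining term of the linear equation is divisible by 2, so the left side is ≡ 0 (mod 2); but the right side -1 ≡ 1 (mod 2). No integers can satisfy it.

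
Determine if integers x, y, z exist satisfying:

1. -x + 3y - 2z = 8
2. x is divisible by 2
Yes

Take x = -2, y = 2, z = 0. Substituting into each constraint:
  (1) 2 + 3(2) - 2(0) = 8 ✓
  (2) -2 = 2 × -1, remainder 0 ✓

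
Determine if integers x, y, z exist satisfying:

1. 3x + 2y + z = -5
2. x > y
Yes

Take x = 0, y = -1, z = -3. Substituting into each constraint:
  (1) 3(0) + 2(-1) + (-3) = -5 ✓
  (2) 0 > -1 ✓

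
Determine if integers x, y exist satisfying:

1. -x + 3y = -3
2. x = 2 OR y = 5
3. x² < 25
No

The full constraint system is jointly infeasible over the integers. Each constraint and what it forces:

  - -x + 3y = -3: is a linear equation tying the variables together
  - x = 2 OR y = 5: forces a choice: either x = 2 or y = 5
  - x² < 25: restricts x to |x| ≤ 4

Split on the disjunction (x = 2 OR y = 5):
  • If x = 2: with x = 2, every remaining term of the linear equation is divisible by 3, so the left side is ≡ 0 (mod 3); but the right side -1 ≡ 2 (mod 3). No integers can satisfy it.
  • If y = 5: the equation forces x = 18, but x² < 25 requires |x| ≤ 4.
Both branches are infeasible, so the system has no integer solution.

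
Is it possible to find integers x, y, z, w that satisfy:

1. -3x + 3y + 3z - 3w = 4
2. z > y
No

Even the single constraint (-3x + 3y + 3z - 3w = 4) is infeasible over the integers.

  - -3x + 3y + 3z - 3w = 4: every term on the left is divisible by 3, so the LHS ≡ 0 (mod 3), but the RHS 4 is not — no integer solution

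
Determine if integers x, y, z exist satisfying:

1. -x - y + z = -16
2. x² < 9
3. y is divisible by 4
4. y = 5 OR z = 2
Yes

Take x = 2, y = 16, z = 2. Substituting into each constraint:
  (1) (-2) + (-16) + 2 = -16 ✓
  (2) x² = (2)² = 4, and 4 < 9 ✓
  (3) 16 = 4 × 4, remainder 0 ✓
  (4) z = 2, target 2 ✓ (second branch holds)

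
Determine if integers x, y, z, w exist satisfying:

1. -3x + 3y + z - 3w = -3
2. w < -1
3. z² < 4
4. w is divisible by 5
Yes

Take x = -8, y = -14, z = 0, w = -5. Substituting into each constraint:
  (1) -3(-8) + 3(-14) + 0 - 3(-5) = -3 ✓
  (2) -5 < -1 ✓
  (3) z² = (0)² = 0, and 0 < 4 ✓
  (4) -5 = 5 × -1, remainder 0 ✓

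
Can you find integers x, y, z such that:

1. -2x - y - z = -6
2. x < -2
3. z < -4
Yes

Take x = -3, y = 17, z = -5. Substituting into each constraint:
  (1) -2(-3) + (-17) + 5 = -6 ✓
  (2) -3 < -2 ✓
  (3) -5 < -4 ✓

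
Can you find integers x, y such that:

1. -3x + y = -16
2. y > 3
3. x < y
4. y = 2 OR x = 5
No

The full constraint system is jointly infeasible over the integers. Each constraint and what it forces:

  - -3x + y = -16: is a linear equation tying the variables together
  - y > 3: bounds one variable relative to a constant
  - x < y: bounds one variable relative to another variable
  - y = 2 OR x = 5: forces a choice: either y = 2 or x = 5

Split on the disjunction (y = 2 OR x = 5):
  • If y = 2: this contradicts the bound y ≥ 4.
  • If x = 5: the equation forces y = -1, which contradicts the bound y ≥ 4.
Both branches are infeasible, so the system has no integer solution.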